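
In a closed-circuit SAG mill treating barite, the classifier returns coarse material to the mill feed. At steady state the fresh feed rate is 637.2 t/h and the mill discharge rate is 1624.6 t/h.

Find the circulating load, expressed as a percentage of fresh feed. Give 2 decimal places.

Mill node: discharge = fresh + recycle.
R = M − F = 1624.6 − 637.2 = 987.4 t/h
CL = 100·R/F = 100·987.4/637.2 = 154.96 %

CL = 154.96 %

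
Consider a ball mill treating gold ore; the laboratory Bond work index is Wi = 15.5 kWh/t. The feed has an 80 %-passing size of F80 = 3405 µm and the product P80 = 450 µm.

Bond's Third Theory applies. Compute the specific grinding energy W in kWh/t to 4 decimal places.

W = 4.6505 kWh/t

W = 10 Wi / √P80 − 10 Wi / √F80
1/√450 = 0.047140;  1/√3405 = 0.017137
W = 10·15.5·(0.047140 − 0.017137) = 4.6505 kWh/t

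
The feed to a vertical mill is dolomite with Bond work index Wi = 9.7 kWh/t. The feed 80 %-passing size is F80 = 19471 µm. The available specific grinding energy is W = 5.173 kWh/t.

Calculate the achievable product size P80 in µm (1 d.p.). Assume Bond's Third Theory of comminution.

Bond:  W = 10 Wi (1/√P − 1/√F)
⇒ 1/√P80 = W/(10 Wi) + 1/√F80
  = 5.1730/(10·9.7) + 1/√19471 = 0.053330 + 0.007166 = 0.060496
P80 = (1/0.060496)² = 16.5299² = 273.24 µm

P80 = 273.2 µm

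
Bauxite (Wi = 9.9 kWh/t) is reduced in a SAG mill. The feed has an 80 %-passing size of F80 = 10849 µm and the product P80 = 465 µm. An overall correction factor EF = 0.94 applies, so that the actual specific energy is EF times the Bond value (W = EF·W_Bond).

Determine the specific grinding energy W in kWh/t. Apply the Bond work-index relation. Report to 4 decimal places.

W_Bond = 10·Wi·(1/√P₈₀ − 1/√F₈₀)
1/√465 = 0.046374;  1/√10849 = 0.009601
W = 10·9.9·(0.046374 − 0.009601) = 3.6405 kWh/t
Corrected W = EF·W_Bond = 0.94·3.6405 = 3.4221 kWh/t

W = 3.4221 kWh/t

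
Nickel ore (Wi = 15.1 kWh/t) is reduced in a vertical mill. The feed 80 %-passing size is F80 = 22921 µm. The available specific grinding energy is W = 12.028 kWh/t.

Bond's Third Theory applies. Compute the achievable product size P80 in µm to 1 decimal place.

P80 = 134.4 µm

W = 10·Wi·[P80^(−½) − F80^(−½)]
P80^(−½) = W/(10 Wi) + F80^(−½)
  = 12.0280/(10·15.1) + 1/√22921 = 0.079656 + 0.006605 = 0.086261
P80 = (1/0.086261)² = 11.5928² = 134.39 µm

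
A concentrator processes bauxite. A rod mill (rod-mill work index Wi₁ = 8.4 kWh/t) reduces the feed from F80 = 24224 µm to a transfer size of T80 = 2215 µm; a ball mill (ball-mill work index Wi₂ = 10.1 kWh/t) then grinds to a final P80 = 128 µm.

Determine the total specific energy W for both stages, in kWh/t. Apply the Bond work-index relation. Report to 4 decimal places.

W = 8.0263 kWh/t

W = 10·Wi·[P80^(−½) − F80^(−½)]
Stage 1 (24224→2215 µm, Wi₁=8.4): W₁ = 10·8.4·(0.021248 − 0.006425) = 1.2451 kWh/t
Stage 2 (2215→128 µm, Wi₂=10.1): W₂ = 10·10.1·(0.088388 − 0.021248) = 6.7812 kWh/t
W = W₁ + W₂ = 1.2451 + 6.7812 = 8.0263 kWh/t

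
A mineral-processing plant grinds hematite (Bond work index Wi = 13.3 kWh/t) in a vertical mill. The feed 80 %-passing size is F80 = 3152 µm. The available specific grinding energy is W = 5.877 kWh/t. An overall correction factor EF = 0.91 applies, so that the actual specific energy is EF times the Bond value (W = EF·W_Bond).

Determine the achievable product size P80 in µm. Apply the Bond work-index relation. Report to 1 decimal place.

P80 = 227.0 µm

Bond: W = 10·Wi·(1/√P80 − 1/√F80)
W_Bond = W / EF = 5.877 / 0.91 = 6.4582 kWh/t
⇒ 1/√P80 = W_Bond/(10 Wi) + 1/√F80
  = 6.4582/(10·13.3) + 1/√3152 = 0.048558 + 0.017812 = 0.066370
P80 = (1/0.066370)² = 15.0671² = 227.02 µm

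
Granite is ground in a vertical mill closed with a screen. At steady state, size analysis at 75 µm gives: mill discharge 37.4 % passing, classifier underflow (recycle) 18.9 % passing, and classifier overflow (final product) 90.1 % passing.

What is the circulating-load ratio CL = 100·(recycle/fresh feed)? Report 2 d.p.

CL = 284.86 %

Let r = R/F. Size balance at 75 µm:
(1+r)·d = r·u + o ⇒ r = (o−d)/(d−u)
r = (90.1 − 37.4)/(37.4 − 18.9) = 52.7/18.5 = 2.8486
CL = 100·r = 284.86 %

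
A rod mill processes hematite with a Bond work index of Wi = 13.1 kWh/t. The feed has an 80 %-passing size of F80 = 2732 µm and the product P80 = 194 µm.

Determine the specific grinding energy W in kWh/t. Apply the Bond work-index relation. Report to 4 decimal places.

W = 6.8990 kWh/t

Bond: W = 10·Wi·(1/√P80 − 1/√F80)
1/√194 = 0.071796;  1/√2732 = 0.019132
W = 10·13.1·(0.071796 − 0.019132) = 6.8990 kWh/t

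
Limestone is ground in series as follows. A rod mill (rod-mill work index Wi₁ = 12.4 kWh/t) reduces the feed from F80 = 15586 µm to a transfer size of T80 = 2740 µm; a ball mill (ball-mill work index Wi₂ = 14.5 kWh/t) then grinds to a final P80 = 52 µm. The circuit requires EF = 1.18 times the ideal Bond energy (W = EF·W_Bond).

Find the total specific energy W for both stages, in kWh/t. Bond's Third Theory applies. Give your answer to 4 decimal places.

W = 10 Wi (1/√P80 − 1/√F80)  [Bond]
Stage 1 (15586→2740 µm, Wi₁=12.4): W₁ = 10·12.4·(0.019104 − 0.008010) = 1.3757 kWh/t
Stage 2 (2740→52 µm, Wi₂=14.5): W₂ = 10·14.5·(0.138675 − 0.019104) = 17.3378 kWh/t
W = W₁ + W₂ = 1.3757 + 17.3378 = 18.7135 kWh/t
Corrected W = EF·W_Bond = 1.18·18.7135 = 22.0819 kWh/t

W = 22.0819 kWh/t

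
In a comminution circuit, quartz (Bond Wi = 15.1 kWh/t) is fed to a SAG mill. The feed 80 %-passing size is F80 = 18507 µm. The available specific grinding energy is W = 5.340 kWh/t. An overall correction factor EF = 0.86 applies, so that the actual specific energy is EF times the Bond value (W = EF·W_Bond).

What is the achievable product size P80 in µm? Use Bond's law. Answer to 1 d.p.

W = 10 Wi (P80^-0.5 − F80^-0.5)
W_Bond = W / EF = 5.340 / 0.86 = 6.2093 kWh/t
P80^(−½) = W_Bond/(10 Wi) + F80^(−½)
  = 6.2093/(10·15.1) + 1/√18507 = 0.041121 + 0.007351 = 0.048472
P80 = (1/0.048472)² = 20.6305² = 425.62 µm

P80 = 425.6 µm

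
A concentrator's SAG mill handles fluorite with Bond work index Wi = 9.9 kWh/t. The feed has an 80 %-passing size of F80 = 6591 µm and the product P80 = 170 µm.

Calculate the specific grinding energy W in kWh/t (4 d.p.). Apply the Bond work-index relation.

W = 6.3735 kWh/t

Bond: W = 10·Wi·(1/√P80 − 1/√F80)
1/√170 = 0.076696;  1/√6591 = 0.012318
W = 10·9.9·(0.076696 − 0.012318) = 6.3735 kWh/t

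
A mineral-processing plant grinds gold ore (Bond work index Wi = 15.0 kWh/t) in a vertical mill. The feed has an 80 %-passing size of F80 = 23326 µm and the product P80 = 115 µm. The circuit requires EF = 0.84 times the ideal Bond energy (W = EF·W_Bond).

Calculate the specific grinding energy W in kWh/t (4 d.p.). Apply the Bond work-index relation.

Bond:  W = 10 Wi (1/√P − 1/√F)
1/√115 = 0.093250;  1/√23326 = 0.006548
W = 10·15.0·(0.093250 − 0.006548) = 13.0054 kWh/t
Apply correction: 13.0054 × 0.84 = 10.9246 kWh/t

W = 10.9246 kWh/t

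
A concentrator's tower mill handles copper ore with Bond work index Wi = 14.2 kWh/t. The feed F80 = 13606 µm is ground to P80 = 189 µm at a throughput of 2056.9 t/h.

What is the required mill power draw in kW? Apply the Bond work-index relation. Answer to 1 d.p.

P = 18741.7 kW

W = 10 Wi / √P80 − 10 Wi / √F80
W = 10·14.2·(1/√189 − 1/√13606) = 10·14.2·(0.064166) = 9.1116 kWh/t
Power = W × throughput = 9.1116 kWh/t × 2056.9 t/h = 18741.7 kW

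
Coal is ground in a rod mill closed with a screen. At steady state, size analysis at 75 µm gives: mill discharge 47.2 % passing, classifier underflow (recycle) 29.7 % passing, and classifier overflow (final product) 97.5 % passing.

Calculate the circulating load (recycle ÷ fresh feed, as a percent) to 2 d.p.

Balance %-passing 75 µm (r = R/F):
r = (o − d)/(d − u)
r = (97.5 − 47.2)/(47.2 − 29.7) = 50.3/17.5 = 2.8743
CL = 100·r = 287.43 %

CL = 287.43 %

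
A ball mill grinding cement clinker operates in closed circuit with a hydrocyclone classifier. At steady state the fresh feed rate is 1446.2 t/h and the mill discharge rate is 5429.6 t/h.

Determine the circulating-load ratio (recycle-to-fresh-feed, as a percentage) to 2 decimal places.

Discharge = new feed + return, hence
R = M − F = 5429.6 − 1446.2 = 3983.4 t/h
CL = 100·R/F = 100·3983.4/1446.2 = 275.44 %

CL = 275.44 %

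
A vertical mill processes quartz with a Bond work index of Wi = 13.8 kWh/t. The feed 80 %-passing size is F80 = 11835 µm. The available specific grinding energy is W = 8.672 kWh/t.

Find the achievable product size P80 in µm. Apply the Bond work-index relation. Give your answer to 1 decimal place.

P80 = 192.7 µm

W = 10 Wi / √P80 − 10 Wi / √F80
1/√P80 = 1/√F80 + W/(10·Wi)
  = 8.6720/(10·13.8) + 1/√11835 = 0.062841 + 0.009192 = 0.072033
P80 = (1/0.072033)² = 13.8826² = 192.73 µm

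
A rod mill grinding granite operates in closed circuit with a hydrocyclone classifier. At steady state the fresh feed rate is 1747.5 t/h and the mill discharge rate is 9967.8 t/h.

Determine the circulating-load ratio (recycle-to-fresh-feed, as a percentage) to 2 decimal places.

Mill node: discharge = fresh + recycle.
R = M − F = 9967.8 − 1747.5 = 8220.3 t/h
CL = 100·R/F = 100·8220.3/1747.5 = 470.40 %

CL = 470.40 %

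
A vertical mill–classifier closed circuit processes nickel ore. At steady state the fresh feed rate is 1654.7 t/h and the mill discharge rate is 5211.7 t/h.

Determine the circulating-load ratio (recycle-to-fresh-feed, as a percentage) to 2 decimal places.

Mill node: discharge = fresh + recycle.
R = M − F = 5211.7 − 1654.7 = 3557.0 t/h
CL = 100·R/F = 100·3557.0/1654.7 = 214.96 %

CL = 214.96 %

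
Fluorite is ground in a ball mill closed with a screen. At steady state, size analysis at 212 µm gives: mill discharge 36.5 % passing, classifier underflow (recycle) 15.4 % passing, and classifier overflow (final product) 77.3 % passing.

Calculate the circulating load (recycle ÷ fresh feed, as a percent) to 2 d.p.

Mass balance on the −212 µm fraction:
Fd + Rd = Ru + Fo ⇒ R/F = (o−d)/(d−u)
r = (77.3 − 36.5)/(36.5 − 15.4) = 40.8/21.1 = 1.9336
CL = 100·r = 193.36 %

CL = 193.36 %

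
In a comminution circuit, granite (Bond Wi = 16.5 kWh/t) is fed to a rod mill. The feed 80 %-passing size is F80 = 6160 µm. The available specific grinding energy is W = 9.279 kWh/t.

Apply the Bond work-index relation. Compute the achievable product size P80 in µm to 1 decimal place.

P80 = 210.2 µm

Bond:  W = 10 Wi (1/√P − 1/√F)
⇒ 1/√P80 = W/(10 Wi) + 1/√F80
  = 9.2790/(10·16.5) + 1/√6160 = 0.056236 + 0.012741 = 0.068978
P80 = (1/0.068978)² = 14.4975² = 210.18 µm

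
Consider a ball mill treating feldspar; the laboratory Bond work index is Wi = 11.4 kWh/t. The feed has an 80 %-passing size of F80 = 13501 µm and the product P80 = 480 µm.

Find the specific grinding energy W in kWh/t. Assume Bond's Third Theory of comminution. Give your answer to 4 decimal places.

Bond:  W = 10 Wi (1/√P − 1/√F)
1/√480 = 0.045644;  1/√13501 = 0.008606
W = 10·11.4·(0.045644 − 0.008606) = 4.2222 kWh/t

W = 4.2222 kWh/t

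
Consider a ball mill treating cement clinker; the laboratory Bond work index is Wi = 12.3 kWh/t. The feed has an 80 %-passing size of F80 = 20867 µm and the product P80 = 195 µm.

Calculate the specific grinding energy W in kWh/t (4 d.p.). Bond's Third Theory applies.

W = 7.9567 kWh/t

W = 10 Wi (P80^-0.5 − F80^-0.5)
1/√195 = 0.071611;  1/√20867 = 0.006923
W = 10·12.3·(0.071611 − 0.006923) = 7.9567 kWh/t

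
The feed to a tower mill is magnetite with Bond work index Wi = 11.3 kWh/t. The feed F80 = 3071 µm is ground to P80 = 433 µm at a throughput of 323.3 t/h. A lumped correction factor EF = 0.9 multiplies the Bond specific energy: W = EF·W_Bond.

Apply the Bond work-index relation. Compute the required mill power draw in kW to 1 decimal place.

P = 986.8 kW

W_Bond = 10·Wi·(1/√P₈₀ − 1/√F₈₀)
W = 10·11.3·(1/√433 − 1/√3071) = 10·11.3·(0.030012) = 3.3913 kWh/t
W_actual = 0.9 × 3.3913 = 3.0522 kWh/t
P_mill = W·ṁ = 3.0522·323.3 = 986.8 kW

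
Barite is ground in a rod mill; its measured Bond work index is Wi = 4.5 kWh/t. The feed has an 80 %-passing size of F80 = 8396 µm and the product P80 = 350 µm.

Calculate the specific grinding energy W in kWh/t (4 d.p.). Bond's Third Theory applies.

Bond: W = 10·Wi·(1/√P80 − 1/√F80)
1/√350 = 0.053452;  1/√8396 = 0.010913
W = 10·4.5·(0.053452 − 0.010913) = 1.9142 kWh/t

W = 1.9142 kWh/t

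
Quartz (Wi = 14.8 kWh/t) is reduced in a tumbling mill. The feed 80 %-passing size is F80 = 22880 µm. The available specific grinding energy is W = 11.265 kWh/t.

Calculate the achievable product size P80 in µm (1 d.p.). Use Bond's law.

W = 10 Wi / √P80 − 10 Wi / √F80
⇒ 1/√P80 = W/(10 Wi) + 1/√F80
  = 11.2650/(10·14.8) + 1/√22880 = 0.076115 + 0.006611 = 0.082726
P80 = (1/0.082726)² = 12.0881² = 146.12 µm

P80 = 146.1 µm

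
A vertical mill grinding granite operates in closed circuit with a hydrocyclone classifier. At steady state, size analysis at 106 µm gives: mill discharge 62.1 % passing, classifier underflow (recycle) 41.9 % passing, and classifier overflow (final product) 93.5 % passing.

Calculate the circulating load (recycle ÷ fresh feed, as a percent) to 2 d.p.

CL = 155.45 %

Two-product formula at 106 µm:
(1+r)·d = r·u + o ⇒ r = (o−d)/(d−u)
r = (93.5 − 62.1)/(62.1 − 41.9) = 31.4/20.2 = 1.5545
CL = 100·r = 155.45 %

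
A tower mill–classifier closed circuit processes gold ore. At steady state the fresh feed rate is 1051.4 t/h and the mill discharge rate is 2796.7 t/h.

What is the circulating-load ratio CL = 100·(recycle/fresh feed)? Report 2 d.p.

CL = 166.00 %

Mill node: discharge = fresh + recycle.
R = M − F = 2796.7 − 1051.4 = 1745.3 t/h
CL = 100·R/F = 100·1745.3/1051.4 = 166.00 %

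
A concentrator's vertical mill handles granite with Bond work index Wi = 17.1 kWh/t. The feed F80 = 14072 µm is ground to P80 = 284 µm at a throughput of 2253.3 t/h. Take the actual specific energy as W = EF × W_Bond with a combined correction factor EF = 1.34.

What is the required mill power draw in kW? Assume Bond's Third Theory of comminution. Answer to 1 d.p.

P = 26285.5 kW

W = 10 Wi (1/√P80 − 1/√F80)  [Bond]
W = 10·17.1·(1/√284 − 1/√14072) = 10·17.1·(0.050909) = 8.7055 kWh/t
W_actual = 1.34 × 8.7055 = 11.6653 kWh/t
P_mill = W·ṁ = 11.6653·2253.3 = 26285.5 kW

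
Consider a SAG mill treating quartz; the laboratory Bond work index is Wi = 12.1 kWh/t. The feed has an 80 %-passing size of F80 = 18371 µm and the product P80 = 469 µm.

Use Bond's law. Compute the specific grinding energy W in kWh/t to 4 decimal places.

W = 4.6945 kWh/t

W = 10·Wi·(P80^(-½) − F80^(-½))
1/√469 = 0.046176;  1/√18371 = 0.007378
W = 10·12.1·(0.046176 − 0.007378) = 4.6945 kWh/t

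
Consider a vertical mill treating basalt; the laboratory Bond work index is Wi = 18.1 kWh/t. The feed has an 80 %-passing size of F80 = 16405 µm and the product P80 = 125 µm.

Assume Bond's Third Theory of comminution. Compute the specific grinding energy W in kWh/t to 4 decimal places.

W = 14.7760 kWh/t

W_Bond = 10·Wi·(1/√P₈₀ − 1/√F₈₀)
1/√125 = 0.089443;  1/√16405 = 0.007807
W = 10·18.1·(0.089443 − 0.007807) = 14.7760 kWh/t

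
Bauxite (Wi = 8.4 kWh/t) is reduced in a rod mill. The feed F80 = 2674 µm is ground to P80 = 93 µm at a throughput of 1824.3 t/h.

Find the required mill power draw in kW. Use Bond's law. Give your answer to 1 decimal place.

P = 12926.9 kW

W = 10 Wi / √P80 − 10 Wi / √F80
W = 10·8.4·(1/√93 − 1/√2674) = 10·8.4·(0.084357) = 7.0860 kWh/t
P_mill = W·ṁ = 7.0860·1824.3 = 12926.9 kW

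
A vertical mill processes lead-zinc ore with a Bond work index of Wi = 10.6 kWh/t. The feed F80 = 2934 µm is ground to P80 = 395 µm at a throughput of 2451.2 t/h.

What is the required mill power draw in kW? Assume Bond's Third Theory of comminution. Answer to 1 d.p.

P = 8276.5 kW

W = 10 Wi / √P80 − 10 Wi / √F80
W = 10·10.6·(1/√395 − 1/√2934) = 10·10.6·(0.031854) = 3.3765 kWh/t
Power = W × throughput = 3.3765 kWh/t × 2451.2 t/h = 8276.5 kW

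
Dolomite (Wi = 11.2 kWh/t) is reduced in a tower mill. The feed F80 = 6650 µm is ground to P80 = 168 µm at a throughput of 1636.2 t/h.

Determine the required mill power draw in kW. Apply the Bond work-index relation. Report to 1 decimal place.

P = 11891.2 kW

Bond:  W = 10 Wi (1/√P − 1/√F)
W = 10·11.2·(1/√168 − 1/√6650) = 10·11.2·(0.064889) = 7.2676 kWh/t
P = W·T = 7.2676·1636.2 = 11891.2 kW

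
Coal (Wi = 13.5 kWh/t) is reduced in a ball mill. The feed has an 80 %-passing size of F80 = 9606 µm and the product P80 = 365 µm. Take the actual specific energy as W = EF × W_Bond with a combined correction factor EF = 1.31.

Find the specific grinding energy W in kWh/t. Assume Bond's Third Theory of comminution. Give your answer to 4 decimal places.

W = 7.4523 kWh/t

W = 10 Wi / √P80 − 10 Wi / √F80
1/√365 = 0.052342;  1/√9606 = 0.010203
W = 10·13.5·(0.052342 − 0.010203) = 5.6888 kWh/t
Corrected W = EF·W_Bond = 1.31·5.6888 = 7.4523 kWh/t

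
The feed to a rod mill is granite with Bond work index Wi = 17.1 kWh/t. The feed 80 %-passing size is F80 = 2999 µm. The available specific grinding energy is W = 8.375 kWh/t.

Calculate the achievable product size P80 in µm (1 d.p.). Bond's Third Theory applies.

Bond: W = 10·Wi·(1/√P80 − 1/√F80)
⇒ 1/√P80 = W/(10 Wi) + 1/√F80
  = 8.3750/(10·17.1) + 1/√2999 = 0.048977 + 0.018260 = 0.067237
P80 = (1/0.067237)² = 14.8727² = 221.20 µm

P80 = 221.2 µm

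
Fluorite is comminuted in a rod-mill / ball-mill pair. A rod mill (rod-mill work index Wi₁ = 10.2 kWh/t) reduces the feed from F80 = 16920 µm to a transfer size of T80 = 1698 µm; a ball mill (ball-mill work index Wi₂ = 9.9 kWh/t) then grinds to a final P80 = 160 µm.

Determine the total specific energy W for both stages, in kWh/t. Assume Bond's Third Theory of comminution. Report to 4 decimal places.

W = 10 Wi (1/√P80 − 1/√F80)  [Bond]
Stage 1 (16920→1698 µm, Wi₁=10.2): W₁ = 10·10.2·(0.024268 − 0.007688) = 1.6912 kWh/t
Stage 2 (1698→160 µm, Wi₂=9.9): W₂ = 10·9.9·(0.079057 − 0.024268) = 5.4241 kWh/t
W = W₁ + W₂ = 1.6912 + 5.4241 = 7.1153 kWh/t

W = 7.1153 kWh/t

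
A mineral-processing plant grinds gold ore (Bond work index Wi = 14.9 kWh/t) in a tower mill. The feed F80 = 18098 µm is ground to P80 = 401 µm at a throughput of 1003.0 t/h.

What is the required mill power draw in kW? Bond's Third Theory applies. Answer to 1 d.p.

P = 6352.1 kW

Bond:  W = 10 Wi (1/√P − 1/√F)
W = 10·14.9·(1/√401 − 1/√18098) = 10·14.9·(0.042504) = 6.3331 kWh/t
Mill draw = 6.3331 × 1003.0 = 6352.1 kW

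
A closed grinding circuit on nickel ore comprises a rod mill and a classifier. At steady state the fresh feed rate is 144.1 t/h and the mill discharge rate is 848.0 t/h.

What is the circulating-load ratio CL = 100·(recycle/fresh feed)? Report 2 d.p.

Steady state: M = F + R.
R = M − F = 848.0 − 144.1 = 703.9 t/h
CL = 100·R/F = 100·703.9/144.1 = 488.48 %

CL = 488.48 %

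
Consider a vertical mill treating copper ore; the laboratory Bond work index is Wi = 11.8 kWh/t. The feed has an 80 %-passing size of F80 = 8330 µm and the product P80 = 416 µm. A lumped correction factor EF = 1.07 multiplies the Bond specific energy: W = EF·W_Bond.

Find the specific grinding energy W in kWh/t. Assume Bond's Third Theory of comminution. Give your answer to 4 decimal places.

W = 10·Wi·[P80^(−½) − F80^(−½)]
1/√416 = 0.049029;  1/√8330 = 0.010957
W = 10·11.8·(0.049029 − 0.010957) = 4.4925 kWh/t
Corrected W = EF·W_Bond = 1.07·4.4925 = 4.8070 kWh/t

W = 4.8070 kWh/t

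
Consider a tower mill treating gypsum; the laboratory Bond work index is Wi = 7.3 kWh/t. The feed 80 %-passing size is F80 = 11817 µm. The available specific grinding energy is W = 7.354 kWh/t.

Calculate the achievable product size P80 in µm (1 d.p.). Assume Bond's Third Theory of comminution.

P80 = 82.7 µm

W = 10 Wi (1/√P80 − 1/√F80)  [Bond]
⇒ 1/√P80 = W/(10 Wi) + 1/√F80
  = 7.3540/(10·7.3) + 1/√11817 = 0.100740 + 0.009199 = 0.109939
P80 = (1/0.109939)² = 9.0960² = 82.74 µm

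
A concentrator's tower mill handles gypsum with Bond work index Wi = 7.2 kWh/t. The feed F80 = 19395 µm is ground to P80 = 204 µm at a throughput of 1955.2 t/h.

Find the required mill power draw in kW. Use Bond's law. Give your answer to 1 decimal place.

W = 10 Wi / √P80 − 10 Wi / √F80
W = 10·7.2·(1/√204 − 1/√19395) = 10·7.2·(0.062833) = 4.5240 kWh/t
Power = W × throughput = 4.5240 kWh/t × 1955.2 t/h = 8845.3 kW

P = 8845.3 kW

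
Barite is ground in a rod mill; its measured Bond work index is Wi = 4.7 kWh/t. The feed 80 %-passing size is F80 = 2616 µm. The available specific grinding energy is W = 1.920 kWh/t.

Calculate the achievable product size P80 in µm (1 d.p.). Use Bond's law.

W = 10 Wi (P80^-0.5 − F80^-0.5)
1/√P80 = 1/√F80 + W/(10·Wi)
  = 1.9200/(10·4.7) + 1/√2616 = 0.040851 + 0.019552 = 0.060403
P80 = (1/0.060403)² = 16.5556² = 274.09 µm

P80 = 274.1 µm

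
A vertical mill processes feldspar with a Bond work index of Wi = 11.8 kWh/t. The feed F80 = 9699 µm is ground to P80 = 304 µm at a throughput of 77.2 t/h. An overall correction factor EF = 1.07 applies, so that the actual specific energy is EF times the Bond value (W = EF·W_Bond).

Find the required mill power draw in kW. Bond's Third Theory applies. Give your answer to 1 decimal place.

Bond: W = 10·Wi·(1/√P80 − 1/√F80)
W = 10·11.8·(1/√304 − 1/√9699) = 10·11.8·(0.047200) = 5.5696 kWh/t
W_actual = 1.07 × 5.5696 = 5.9595 kWh/t
P_mill = W·ṁ = 5.9595·77.2 = 460.1 kW

P = 460.1 kW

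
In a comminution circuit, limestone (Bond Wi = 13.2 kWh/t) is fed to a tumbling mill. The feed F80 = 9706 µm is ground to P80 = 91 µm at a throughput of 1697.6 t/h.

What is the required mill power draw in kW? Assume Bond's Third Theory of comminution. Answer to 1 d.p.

Bond:  W = 10 Wi (1/√P − 1/√F)
W = 10·13.2·(1/√91 − 1/√9706) = 10·13.2·(0.094678) = 12.4975 kWh/t
Mill draw = 12.4975 × 1697.6 = 21215.8 kW

P = 21215.8 kW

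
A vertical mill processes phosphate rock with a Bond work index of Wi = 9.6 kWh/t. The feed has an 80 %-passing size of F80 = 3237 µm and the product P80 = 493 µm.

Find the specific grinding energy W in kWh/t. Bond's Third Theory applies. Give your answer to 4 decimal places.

W = 2.6363 kWh/t

W_Bond = 10·Wi·(1/√P₈₀ − 1/√F₈₀)
1/√493 = 0.045038;  1/√3237 = 0.017576
W = 10·9.6·(0.045038 − 0.017576) = 2.6363 kWh/t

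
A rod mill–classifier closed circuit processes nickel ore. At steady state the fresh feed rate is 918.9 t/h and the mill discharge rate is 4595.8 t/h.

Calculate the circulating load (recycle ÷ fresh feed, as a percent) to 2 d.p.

Mill node: discharge = fresh + recycle.
R = M − F = 4595.8 − 918.9 = 3676.9 t/h
CL = 100·R/F = 100·3676.9/918.9 = 400.14 %

CL = 400.14 %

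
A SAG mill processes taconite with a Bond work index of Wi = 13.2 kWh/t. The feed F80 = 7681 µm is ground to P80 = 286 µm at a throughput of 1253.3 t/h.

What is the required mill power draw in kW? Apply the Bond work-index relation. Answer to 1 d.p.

P = 7894.8 kW

W = 10·Wi·(P80^(-½) − F80^(-½))
W = 10·13.2·(1/√286 − 1/√7681) = 10·13.2·(0.047721) = 6.2992 kWh/t
P_mill = W·ṁ = 6.2992·1253.3 = 7894.8 kW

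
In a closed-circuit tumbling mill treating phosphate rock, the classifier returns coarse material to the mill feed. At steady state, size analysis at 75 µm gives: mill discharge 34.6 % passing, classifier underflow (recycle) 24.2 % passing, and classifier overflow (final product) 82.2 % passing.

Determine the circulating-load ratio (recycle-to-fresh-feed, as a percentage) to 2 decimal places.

Let r = R/F. Size balance at 75 µm:
(1+r)·d = r·u + o ⇒ r = (o−d)/(d−u)
r = (82.2 − 34.6)/(34.6 − 24.2) = 47.6/10.4 = 4.5769
CL = 100·r = 457.69 %

CL = 457.69 %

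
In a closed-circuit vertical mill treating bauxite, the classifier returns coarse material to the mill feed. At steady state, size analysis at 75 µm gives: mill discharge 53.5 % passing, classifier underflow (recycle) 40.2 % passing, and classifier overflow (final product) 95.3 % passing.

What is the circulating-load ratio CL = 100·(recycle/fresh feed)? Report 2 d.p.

CL = 314.29 %

Two-product formula at 75 µm:
d + r·d = r·u + o → r(d−u) = o−d
r = (95.3 − 53.5)/(53.5 − 40.2) = 41.8/13.3 = 3.1429
CL = 100·r = 314.29 %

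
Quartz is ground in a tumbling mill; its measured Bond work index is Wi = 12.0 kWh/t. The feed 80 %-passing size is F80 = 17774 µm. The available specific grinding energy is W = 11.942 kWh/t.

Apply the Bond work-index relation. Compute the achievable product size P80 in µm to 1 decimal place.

W = 10 Wi (1/√P80 − 1/√F80)  [Bond]
P80^(−½) = W/(10 Wi) + F80^(−½)
  = 11.9420/(10·12.0) + 1/√17774 = 0.099517 + 0.007501 = 0.107017
P80 = (1/0.107017)² = 9.3443² = 87.32 µm

P80 = 87.3 µm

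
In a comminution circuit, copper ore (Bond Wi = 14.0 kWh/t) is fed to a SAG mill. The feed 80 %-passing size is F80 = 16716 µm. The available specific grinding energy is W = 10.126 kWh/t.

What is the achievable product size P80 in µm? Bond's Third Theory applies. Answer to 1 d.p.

P80 = 156.0 µm

W = 10 Wi (P80^-0.5 − F80^-0.5)
P80^(−½) = W/(10 Wi) + F80^(−½)
  = 10.1260/(10·14.0) + 1/√16716 = 0.072329 + 0.007735 = 0.080063
P80 = (1/0.080063)² = 12.4901² = 156.00 µm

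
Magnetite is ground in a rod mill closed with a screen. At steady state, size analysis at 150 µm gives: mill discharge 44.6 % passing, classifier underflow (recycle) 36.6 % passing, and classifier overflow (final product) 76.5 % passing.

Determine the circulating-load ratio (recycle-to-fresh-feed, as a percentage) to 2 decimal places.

Mass balance on the −150 µm fraction:
(1+r)·d = r·u + o ⇒ r = (o−d)/(d−u)
r = (76.5 − 44.6)/(44.6 − 36.6) = 31.9/8.0 = 3.9875
CL = 100·r = 398.75 %

CL = 398.75 %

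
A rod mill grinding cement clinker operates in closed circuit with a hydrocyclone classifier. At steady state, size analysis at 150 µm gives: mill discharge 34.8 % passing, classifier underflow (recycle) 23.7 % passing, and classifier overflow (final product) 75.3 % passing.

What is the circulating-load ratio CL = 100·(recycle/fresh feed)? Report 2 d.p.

CL = 364.86 %

Two-product formula at 150 µm:
d + r·d = r·u + o → r(d−u) = o−d
r = (75.3 − 34.8)/(34.8 − 23.7) = 40.5/11.1 = 3.6486
CL = 100·r = 364.86 %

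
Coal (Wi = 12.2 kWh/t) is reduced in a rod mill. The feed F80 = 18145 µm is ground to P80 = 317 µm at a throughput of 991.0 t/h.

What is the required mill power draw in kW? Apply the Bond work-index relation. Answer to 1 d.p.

W = 10 Wi (1/√P80 − 1/√F80)  [Bond]
W = 10·12.2·(1/√317 − 1/√18145) = 10·12.2·(0.048742) = 5.9465 kWh/t
P = W·T = 5.9465·991.0 = 5893.0 kW

P = 5893.0 kW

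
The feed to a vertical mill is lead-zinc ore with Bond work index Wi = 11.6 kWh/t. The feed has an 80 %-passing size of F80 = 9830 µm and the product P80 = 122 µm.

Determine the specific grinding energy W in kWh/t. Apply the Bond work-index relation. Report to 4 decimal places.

Bond: W = 10·Wi·(1/√P80 − 1/√F80)
1/√122 = 0.090536;  1/√9830 = 0.010086
W = 10·11.6·(0.090536 − 0.010086) = 9.3322 kWh/t

W = 9.3322 kWh/t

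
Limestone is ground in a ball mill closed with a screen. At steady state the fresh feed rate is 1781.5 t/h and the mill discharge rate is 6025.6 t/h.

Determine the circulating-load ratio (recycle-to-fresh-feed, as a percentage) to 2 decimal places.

CL = 238.23 %

Discharge = new feed + return, hence
R = M − F = 6025.6 − 1781.5 = 4244.1 t/h
CL = 100·R/F = 100·4244.1/1781.5 = 238.23 %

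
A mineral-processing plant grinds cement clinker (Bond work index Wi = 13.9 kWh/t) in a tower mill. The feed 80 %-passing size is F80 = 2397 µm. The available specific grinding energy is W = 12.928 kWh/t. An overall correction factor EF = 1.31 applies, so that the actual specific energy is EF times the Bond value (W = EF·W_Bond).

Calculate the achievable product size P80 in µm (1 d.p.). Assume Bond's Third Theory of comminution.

P80 = 119.6 µm

W_Bond = 10·Wi·(1/√P₈₀ − 1/√F₈₀)
W_Bond = W / EF = 12.928 / 1.31 = 9.8687 kWh/t
1/√P80 = 1/√F80 + W_Bond/(10·Wi)
  = 9.8687/(10·13.9) + 1/√2397 = 0.070998 + 0.020425 = 0.091423
P80 = (1/0.091423)² = 10.9382² = 119.64 µm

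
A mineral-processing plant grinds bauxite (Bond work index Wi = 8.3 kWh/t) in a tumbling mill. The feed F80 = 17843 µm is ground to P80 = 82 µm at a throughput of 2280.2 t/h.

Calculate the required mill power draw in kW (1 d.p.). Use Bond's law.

W_Bond = 10·Wi·(1/√P₈₀ − 1/√F₈₀)
W = 10·8.3·(1/√82 − 1/√17843) = 10·8.3·(0.102945) = 8.5445 kWh/t
P = W·T = 8.5445·2280.2 = 19483.1 kW

P = 19483.1 kW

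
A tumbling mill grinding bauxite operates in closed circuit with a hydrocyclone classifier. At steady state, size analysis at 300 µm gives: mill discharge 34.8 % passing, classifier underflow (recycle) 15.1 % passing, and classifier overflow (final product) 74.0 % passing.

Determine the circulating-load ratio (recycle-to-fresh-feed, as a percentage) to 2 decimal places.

Balance %-passing 300 µm (r = R/F):
(1+r)d = ru + o → r = (o−d)/(d−u)
r = (74.0 − 34.8)/(34.8 − 15.1) = 39.2/19.7 = 1.9898
CL = 100·r = 198.98 %

CL = 198.98 %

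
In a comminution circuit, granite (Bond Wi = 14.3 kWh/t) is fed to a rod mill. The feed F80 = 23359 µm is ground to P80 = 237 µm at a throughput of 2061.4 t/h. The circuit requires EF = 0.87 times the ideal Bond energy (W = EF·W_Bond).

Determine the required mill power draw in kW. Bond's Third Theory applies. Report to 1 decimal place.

W = 10·Wi·[P80^(−½) − F80^(−½)]
W = 10·14.3·(1/√237 − 1/√23359) = 10·14.3·(0.058414) = 8.3532 kWh/t
Apply correction: 8.3532 × 0.87 = 7.2673 kWh/t
Mill draw = 7.2673 × 2061.4 = 14980.8 kW

P = 14980.8 kW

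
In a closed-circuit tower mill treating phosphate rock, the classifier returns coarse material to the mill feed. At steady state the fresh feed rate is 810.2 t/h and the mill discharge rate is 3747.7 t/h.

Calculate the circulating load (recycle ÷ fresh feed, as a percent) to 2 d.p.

Discharge = new feed + return, hence
R = M − F = 3747.7 − 810.2 = 2937.5 t/h
CL = 100·R/F = 100·2937.5/810.2 = 362.56 %

CL = 362.56 %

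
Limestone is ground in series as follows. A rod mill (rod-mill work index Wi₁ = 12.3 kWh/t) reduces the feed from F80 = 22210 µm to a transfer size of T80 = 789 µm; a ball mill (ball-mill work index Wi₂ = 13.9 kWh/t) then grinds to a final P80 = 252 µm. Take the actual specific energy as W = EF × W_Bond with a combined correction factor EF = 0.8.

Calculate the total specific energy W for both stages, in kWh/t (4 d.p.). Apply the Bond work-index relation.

Bond:  W = 10 Wi (1/√P − 1/√F)
Stage 1 (22210→789 µm, Wi₁=12.3): W₁ = 10·12.3·(0.035601 − 0.006710) = 3.5536 kWh/t
Stage 2 (789→252 µm, Wi₂=13.9): W₂ = 10·13.9·(0.062994 − 0.035601) = 3.8076 kWh/t
W = W₁ + W₂ = 3.5536 + 3.8076 = 7.3612 kWh/t
Apply correction: 7.3612 × 0.8 = 5.8890 kWh/t

W = 5.8890 kWh/t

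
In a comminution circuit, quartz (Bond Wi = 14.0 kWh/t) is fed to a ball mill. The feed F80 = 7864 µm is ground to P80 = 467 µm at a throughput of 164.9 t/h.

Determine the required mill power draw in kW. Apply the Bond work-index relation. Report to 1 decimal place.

W = 10·Wi·(P80^(-½) − F80^(-½))
W = 10·14.0·(1/√467 − 1/√7864) = 10·14.0·(0.034998) = 4.8997 kWh/t
P = W·T = 4.8997·164.9 = 808.0 kW

P = 808.0 kW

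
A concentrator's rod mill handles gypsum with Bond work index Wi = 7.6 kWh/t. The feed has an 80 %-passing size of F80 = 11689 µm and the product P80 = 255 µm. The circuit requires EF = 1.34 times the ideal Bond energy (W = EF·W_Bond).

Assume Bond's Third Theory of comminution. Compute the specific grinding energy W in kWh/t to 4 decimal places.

W = 5.4355 kWh/t

W = 10 Wi / √P80 − 10 Wi / √F80
1/√255 = 0.062622;  1/√11689 = 0.009249
W = 10·7.6·(0.062622 − 0.009249) = 4.0564 kWh/t
With EF = 1.34: W = 4.0564·1.34 = 5.4355 kWh/t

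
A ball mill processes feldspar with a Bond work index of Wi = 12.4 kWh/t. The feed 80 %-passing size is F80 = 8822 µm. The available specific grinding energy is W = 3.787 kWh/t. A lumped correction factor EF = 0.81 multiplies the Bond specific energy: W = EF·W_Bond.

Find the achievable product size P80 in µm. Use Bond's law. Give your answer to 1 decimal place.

Bond: W = 10·Wi·(1/√P80 − 1/√F80)
W_Bond = W / EF = 3.787 / 0.81 = 4.6753 kWh/t
⇒ 1/√P80 = W_Bond/(10 Wi) + 1/√F80
  = 4.6753/(10·12.4) + 1/√8822 = 0.037704 + 0.010647 = 0.048351
P80 = (1/0.048351)² = 20.6822² = 427.75 µm

P80 = 427.8 µm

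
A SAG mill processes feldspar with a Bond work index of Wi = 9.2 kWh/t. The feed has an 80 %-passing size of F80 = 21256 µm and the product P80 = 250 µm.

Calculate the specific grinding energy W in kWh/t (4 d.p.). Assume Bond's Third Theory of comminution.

W = 5.1876 kWh/t

W = 10 Wi / √P80 − 10 Wi / √F80
1/√250 = 0.063246;  1/√21256 = 0.006859
W = 10·9.2·(0.063246 − 0.006859) = 5.1876 kWh/t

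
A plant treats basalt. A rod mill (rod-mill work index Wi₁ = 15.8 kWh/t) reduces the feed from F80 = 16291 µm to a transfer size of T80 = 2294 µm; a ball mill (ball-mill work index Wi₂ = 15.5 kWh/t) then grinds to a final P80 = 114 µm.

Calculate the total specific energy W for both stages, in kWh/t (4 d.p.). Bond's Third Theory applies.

W = 13.3418 kWh/t

W = 10·Wi·(P80^(-½) − F80^(-½))
Stage 1 (16291→2294 µm, Wi₁=15.8): W₁ = 10·15.8·(0.020879 − 0.007835) = 2.0609 kWh/t
Stage 2 (2294→114 µm, Wi₂=15.5): W₂ = 10·15.5·(0.093659 − 0.020879) = 11.2809 kWh/t
W = W₁ + W₂ = 2.0609 + 11.2809 = 13.3418 kWh/t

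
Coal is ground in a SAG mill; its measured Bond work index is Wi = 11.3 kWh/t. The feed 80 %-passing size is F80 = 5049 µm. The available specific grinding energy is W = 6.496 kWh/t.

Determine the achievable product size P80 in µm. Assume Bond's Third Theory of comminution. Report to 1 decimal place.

P80 = 195.3 µm

Bond: W = 10·Wi·(1/√P80 − 1/√F80)
P80^-0.5 = F80^-0.5 + W/(10 Wi)
  = 6.4960/(10·11.3) + 1/√5049 = 0.057487 + 0.014073 = 0.071560
P80 = (1/0.071560)² = 13.9743² = 195.28 µm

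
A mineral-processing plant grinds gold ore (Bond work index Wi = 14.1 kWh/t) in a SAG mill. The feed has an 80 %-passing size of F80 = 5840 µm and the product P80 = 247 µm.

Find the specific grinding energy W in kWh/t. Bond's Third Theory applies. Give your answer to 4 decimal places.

W = 7.1265 kWh/t

Bond:  W = 10 Wi (1/√P − 1/√F)
1/√247 = 0.063628;  1/√5840 = 0.013086
W = 10·14.1·(0.063628 − 0.013086) = 7.1265 kWh/t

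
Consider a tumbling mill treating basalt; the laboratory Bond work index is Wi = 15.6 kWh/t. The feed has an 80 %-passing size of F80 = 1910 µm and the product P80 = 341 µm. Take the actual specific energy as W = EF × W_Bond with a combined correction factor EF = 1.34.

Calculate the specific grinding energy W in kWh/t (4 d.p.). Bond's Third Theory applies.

W = 6.5370 kWh/t

W = 10 Wi / √P80 − 10 Wi / √F80
1/√341 = 0.054153;  1/√1910 = 0.022881
W = 10·15.6·(0.054153 − 0.022881) = 4.8784 kWh/t
Apply correction: 4.8784 × 1.34 = 6.5370 kWh/t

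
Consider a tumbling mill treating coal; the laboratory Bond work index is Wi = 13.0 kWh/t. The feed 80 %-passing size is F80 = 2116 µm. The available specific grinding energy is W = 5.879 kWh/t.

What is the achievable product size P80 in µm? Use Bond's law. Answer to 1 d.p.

P80 = 223.0 µm

Bond: W = 10·Wi·(1/√P80 − 1/√F80)
⇒ 1/√P80 = W/(10·Wi) + 1/√F80
  = 5.8790/(10·13.0) + 1/√2116 = 0.045223 + 0.021739 = 0.066962
P80 = (1/0.066962)² = 14.9338² = 223.02 µm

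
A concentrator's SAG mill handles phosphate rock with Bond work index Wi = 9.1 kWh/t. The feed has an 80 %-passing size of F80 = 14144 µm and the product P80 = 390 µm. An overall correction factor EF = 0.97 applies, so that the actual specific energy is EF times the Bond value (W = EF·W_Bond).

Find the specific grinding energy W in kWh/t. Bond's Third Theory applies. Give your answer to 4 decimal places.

W = 3.7275 kWh/t

W_Bond = 10·Wi·(1/√P₈₀ − 1/√F₈₀)
1/√390 = 0.050637;  1/√14144 = 0.008408
W = 10·9.1·(0.050637 − 0.008408) = 3.8428 kWh/t
Apply correction: 3.8428 × 0.97 = 3.7275 kWh/t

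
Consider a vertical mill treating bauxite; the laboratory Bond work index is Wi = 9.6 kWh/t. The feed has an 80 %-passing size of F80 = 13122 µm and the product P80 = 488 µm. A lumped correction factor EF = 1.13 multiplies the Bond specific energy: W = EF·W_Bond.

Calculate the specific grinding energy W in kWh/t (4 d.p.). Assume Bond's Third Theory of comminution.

W = 10·Wi·(P80^(-½) − F80^(-½))
1/√488 = 0.045268;  1/√13122 = 0.008730
W = 10·9.6·(0.045268 − 0.008730) = 3.5077 kWh/t
Corrected W = EF·W_Bond = 1.13·3.5077 = 3.9637 kWh/t

W = 3.9637 kWh/t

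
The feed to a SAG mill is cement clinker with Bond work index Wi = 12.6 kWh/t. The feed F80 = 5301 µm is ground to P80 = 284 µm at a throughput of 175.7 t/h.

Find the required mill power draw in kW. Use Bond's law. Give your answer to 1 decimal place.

P = 1009.6 kW

W = 10 Wi (P80^-0.5 − F80^-0.5)
W = 10·12.6·(1/√284 − 1/√5301) = 10·12.6·(0.045604) = 5.7461 kWh/t
Power = W × throughput = 5.7461 kWh/t × 175.7 t/h = 1009.6 kW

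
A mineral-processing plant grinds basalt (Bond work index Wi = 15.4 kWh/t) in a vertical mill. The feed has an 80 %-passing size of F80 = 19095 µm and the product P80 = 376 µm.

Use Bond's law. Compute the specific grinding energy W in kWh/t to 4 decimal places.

W = 10 Wi (1/√P80 − 1/√F80)  [Bond]
1/√376 = 0.051571;  1/√19095 = 0.007237
W = 10·15.4·(0.051571 − 0.007237) = 6.8275 kWh/t

W = 6.8275 kWh/t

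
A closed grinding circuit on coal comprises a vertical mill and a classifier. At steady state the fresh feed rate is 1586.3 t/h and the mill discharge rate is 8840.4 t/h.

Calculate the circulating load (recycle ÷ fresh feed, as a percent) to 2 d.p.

CL = 457.30 %

M = F + R at steady state, so:
R = M − F = 8840.4 − 1586.3 = 7254.1 t/h
CL = 100·R/F = 100·7254.1/1586.3 = 457.30 %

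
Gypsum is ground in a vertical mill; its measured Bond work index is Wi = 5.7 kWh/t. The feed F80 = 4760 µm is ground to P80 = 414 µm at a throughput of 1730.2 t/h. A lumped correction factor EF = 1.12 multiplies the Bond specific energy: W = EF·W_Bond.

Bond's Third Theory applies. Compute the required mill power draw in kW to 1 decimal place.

P = 3827.6 kW

Bond: W = 10·Wi·(1/√P80 − 1/√F80)
W = 10·5.7·(1/√414 − 1/√4760) = 10·5.7·(0.034653) = 1.9752 kWh/t
With EF = 1.12: W = 1.9752·1.12 = 2.2123 kWh/t
P = W·T = 2.2123·1730.2 = 3827.6 kW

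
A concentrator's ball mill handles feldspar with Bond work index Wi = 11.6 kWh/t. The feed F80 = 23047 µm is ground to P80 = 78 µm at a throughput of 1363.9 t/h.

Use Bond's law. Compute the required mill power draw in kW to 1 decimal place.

W = 10 Wi (P80^-0.5 − F80^-0.5)
W = 10·11.6·(1/√78 − 1/√23047) = 10·11.6·(0.106641) = 12.3703 kWh/t
P_mill = W·ṁ = 12.3703·1363.9 = 16871.9 kW

P = 16871.9 kW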